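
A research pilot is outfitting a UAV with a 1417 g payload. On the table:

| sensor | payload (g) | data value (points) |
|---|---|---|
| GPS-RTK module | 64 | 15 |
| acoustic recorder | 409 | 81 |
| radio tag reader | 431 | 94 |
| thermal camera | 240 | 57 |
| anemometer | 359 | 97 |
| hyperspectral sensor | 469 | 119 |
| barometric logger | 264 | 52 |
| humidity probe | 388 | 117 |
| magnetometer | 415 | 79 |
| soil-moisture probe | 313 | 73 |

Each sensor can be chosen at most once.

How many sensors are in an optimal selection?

Best achievable data value is 366.
For example thermal camera + hyperspectral sensor + humidity probe + soil-moisture probe achieves it, using 1410 g.
Every optimal selection uses 4 sensors.

4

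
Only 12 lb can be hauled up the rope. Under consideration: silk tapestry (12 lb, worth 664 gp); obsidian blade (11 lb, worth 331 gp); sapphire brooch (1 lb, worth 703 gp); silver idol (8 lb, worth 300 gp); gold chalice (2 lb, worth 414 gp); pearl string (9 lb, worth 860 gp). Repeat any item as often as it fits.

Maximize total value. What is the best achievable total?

8436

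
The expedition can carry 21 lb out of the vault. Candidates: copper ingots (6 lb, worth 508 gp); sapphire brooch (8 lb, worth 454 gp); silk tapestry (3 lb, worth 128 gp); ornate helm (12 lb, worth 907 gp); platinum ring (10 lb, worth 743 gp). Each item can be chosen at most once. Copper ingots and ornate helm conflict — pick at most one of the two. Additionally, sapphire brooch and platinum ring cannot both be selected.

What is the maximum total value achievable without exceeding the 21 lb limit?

By value per lb: copper ingots 84.67, ornate helm 75.58, platinum ring 74.30, sapphire brooch 56.75 lead.
Copper ingots + silk tapestry + platinum ring uses 19 of the 21 lb and totals 1379.
No other feasible combination exceeds 1379.

1379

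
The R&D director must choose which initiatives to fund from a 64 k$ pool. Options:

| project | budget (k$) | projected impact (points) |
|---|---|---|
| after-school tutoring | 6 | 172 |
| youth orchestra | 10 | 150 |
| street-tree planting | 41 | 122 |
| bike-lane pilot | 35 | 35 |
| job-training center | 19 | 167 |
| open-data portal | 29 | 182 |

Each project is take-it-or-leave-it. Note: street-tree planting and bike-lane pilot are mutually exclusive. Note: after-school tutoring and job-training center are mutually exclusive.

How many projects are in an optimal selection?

Optimal total is 504.
For example after-school tutoring + youth orchestra + open-data portal achieves it, using 45 k$.
Every optimal selection uses 3 projects.

3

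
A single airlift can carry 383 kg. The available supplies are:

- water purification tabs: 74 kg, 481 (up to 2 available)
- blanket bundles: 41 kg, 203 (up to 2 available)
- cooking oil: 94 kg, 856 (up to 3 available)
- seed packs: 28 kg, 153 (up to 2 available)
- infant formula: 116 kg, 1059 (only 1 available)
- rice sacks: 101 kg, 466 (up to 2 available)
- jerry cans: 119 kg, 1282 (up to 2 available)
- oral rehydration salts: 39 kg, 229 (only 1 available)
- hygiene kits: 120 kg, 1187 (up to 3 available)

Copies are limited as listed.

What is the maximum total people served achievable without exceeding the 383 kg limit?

3776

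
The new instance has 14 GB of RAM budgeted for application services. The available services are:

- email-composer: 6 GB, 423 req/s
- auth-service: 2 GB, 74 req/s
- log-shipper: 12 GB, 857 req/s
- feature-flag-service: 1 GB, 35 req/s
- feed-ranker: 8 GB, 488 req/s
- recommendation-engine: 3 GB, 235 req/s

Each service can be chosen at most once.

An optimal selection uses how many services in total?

2

Best achievable throughput is 931.
One optimal bundle: auth-service + log-shipper (14 GB).
Every optimal selection uses 2 services.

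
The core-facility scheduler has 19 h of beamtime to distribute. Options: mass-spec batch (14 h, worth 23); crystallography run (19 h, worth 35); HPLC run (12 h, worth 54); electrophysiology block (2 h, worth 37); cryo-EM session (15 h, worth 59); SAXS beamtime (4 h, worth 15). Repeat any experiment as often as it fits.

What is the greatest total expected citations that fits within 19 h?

The ratio ordering already packs tightly: 9×electrophysiology block, 18 h, 333.
That's the maximum — no swap from here does better than 333.

333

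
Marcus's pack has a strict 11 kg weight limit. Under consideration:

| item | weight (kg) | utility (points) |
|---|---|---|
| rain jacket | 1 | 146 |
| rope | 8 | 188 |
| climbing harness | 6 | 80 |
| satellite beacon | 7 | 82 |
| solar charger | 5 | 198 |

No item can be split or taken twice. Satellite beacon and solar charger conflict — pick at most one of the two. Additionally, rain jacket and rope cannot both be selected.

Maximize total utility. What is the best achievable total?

344

Taking rain jacket + solar charger: 6 kg used, 344 in utility.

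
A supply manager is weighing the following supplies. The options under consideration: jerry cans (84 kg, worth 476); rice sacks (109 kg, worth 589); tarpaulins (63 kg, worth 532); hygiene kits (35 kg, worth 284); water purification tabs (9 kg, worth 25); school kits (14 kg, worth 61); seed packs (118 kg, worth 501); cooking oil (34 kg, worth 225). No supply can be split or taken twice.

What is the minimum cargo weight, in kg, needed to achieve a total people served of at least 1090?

146

Need the lightest bundle worth ≥ 1090.
tarpaulins + hygiene kits + school kits + cooking oil reaches 1102 using 146 kg.
Below 146 kg the best achievable stays under 1090.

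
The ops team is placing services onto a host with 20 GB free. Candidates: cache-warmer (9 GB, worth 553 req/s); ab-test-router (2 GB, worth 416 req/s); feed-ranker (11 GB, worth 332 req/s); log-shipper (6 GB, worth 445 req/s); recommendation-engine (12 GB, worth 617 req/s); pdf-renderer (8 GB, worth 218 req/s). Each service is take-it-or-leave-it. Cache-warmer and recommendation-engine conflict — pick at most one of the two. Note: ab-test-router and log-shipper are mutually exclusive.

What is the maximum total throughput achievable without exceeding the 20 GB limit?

1187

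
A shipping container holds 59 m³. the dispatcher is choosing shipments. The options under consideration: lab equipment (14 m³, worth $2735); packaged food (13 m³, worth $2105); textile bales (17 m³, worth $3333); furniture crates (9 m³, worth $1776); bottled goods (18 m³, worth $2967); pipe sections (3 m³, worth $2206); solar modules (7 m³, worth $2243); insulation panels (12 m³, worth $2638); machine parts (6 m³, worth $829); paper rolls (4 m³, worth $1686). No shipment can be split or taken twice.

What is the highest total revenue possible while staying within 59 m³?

By revenue per m³: pipe sections 735.33, paper rolls 421.50, solar modules 320.43, insulation panels 219.83 lead.
A density-first pass picks textile bales + furniture crates + pipe sections + solar modules + insulation panels + machine parts + paper rolls — 14711 at 58 m³.
Replace furniture crates and machine parts with lab equipment: the trade gains 130 net, giving 14841 at 57 m³.

14841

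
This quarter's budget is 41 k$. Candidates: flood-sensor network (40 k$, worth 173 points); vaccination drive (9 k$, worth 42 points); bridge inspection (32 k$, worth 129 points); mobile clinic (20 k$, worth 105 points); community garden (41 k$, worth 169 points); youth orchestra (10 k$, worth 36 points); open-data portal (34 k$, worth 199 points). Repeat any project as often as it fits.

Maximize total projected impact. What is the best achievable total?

The ratio heuristic lands on open-data portal (199) but leaves 7 k$ idle.
Replace open-data portal with 2×mobile clinic: the trade gains 11 net, giving 210 at 40 k$.

210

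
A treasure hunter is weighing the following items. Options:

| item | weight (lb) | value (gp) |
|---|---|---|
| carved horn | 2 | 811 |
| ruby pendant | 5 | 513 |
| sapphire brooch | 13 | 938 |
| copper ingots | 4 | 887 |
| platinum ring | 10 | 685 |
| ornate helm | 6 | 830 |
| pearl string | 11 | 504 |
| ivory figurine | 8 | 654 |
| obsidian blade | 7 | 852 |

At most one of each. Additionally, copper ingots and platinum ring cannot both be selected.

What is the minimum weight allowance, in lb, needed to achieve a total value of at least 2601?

17

Look for the lowest-weight combination reaching 2601.
carved horn + ruby pendant + copper ingots + ornate helm reaches 3041 using 17 lb.
Below 17 lb the best achievable stays under 2601.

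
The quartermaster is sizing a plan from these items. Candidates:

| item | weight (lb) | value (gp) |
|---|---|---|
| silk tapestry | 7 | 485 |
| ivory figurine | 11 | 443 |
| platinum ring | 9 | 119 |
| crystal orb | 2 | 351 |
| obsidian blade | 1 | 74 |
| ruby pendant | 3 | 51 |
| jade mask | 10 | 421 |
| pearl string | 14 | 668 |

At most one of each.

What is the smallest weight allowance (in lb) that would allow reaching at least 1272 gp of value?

20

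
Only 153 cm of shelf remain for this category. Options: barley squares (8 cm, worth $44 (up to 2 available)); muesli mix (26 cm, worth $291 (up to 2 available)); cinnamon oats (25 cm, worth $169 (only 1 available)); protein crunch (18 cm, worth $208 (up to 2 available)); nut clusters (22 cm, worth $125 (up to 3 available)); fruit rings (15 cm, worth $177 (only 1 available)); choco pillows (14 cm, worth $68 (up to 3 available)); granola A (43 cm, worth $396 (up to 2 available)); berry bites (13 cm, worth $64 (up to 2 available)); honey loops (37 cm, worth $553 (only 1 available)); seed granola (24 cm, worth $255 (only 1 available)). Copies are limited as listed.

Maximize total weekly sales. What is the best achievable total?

By weekly sales per cm: honey loops 14.95, fruit rings 11.80, protein crunch 11.56 lead.
Filling by ratio: barley squares + 2×muesli mix + 2×protein crunch + fruit rings + honey loops for 1772, with 5 cm left unused.
Replace barley squares and fruit rings with seed granola: the trade gains 34 net, giving 1806 at 149 cm.

1806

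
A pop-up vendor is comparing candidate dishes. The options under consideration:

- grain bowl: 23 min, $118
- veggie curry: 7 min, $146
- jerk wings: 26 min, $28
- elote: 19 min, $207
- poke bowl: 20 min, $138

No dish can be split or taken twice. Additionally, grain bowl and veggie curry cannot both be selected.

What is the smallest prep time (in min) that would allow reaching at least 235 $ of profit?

Minimise min subject to total profit ≥ 235.
veggie curry + elote: 353 profit at 26 min.
Below 26 min the best achievable stays under 235.

26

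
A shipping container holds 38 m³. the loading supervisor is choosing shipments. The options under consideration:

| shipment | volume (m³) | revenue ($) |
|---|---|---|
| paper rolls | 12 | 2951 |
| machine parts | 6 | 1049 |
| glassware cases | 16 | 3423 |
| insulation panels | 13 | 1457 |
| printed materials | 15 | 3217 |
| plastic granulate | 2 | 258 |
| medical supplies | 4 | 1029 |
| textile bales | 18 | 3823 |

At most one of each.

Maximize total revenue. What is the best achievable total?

8452

Filling by ratio: paper rolls + machine parts + printed materials + medical supplies for 8246, with 1 m³ left unused.
Replace printed materials with glassware cases: the trade gains 206 net, giving 8452 at 38 m³.
No other feasible combination exceeds 8452.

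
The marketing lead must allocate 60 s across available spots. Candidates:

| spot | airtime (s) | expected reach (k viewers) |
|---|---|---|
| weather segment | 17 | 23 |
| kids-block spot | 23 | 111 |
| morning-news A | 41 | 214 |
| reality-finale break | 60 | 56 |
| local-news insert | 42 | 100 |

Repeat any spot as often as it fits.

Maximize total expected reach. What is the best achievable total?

237

The ratio ordering already packs tightly: weather segment + morning-news A, 58 s, 237.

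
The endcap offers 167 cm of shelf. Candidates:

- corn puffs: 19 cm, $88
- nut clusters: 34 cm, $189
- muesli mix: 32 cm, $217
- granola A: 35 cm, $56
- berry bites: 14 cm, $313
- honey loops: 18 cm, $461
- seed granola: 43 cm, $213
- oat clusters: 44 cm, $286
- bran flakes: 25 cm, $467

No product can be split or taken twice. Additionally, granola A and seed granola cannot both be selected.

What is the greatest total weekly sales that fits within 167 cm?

Nut clusters + muesli mix + berry bites + honey loops + oat clusters + bran flakes uses 167 of the 167 cm and totals 1933.
Nothing else feasible within 167 cm beats 1933.

1933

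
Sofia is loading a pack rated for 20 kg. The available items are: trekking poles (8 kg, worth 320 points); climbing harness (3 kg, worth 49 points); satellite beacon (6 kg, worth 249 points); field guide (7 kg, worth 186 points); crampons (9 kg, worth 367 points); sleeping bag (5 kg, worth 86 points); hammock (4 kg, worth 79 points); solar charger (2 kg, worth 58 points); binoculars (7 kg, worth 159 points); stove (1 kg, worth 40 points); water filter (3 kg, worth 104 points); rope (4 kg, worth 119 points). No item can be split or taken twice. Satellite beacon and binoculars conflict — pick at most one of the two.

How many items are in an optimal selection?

3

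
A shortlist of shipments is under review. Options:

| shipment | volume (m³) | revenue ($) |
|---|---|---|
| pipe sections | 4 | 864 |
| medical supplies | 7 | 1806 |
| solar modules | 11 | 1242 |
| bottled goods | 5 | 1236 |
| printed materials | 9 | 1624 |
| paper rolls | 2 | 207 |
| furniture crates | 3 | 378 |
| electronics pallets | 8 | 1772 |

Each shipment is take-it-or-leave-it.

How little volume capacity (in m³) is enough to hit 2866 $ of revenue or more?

Need the lightest bundle worth ≥ 2866.
Taking medical supplies + bottled goods gives 3042 (≥ 2866) for 12 m³.
Any bundle with less than 12 m³ falls short of 2866.

12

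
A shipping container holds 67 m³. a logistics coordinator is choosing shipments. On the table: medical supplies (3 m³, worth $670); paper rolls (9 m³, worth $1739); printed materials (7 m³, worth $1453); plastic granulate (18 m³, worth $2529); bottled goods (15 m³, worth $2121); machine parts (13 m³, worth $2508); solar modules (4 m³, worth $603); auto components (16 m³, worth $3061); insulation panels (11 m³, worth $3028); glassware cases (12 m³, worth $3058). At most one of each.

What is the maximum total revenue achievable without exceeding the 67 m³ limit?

Density check — insulation panels 275.27, glassware cases 254.83, medical supplies 223.33, printed materials 207.57 are the best per m³.
Greedy by ratio would take medical supplies + paper rolls + printed materials + machine parts + solar modules + insulation panels + glassware cases: 59 m³ used, total 13059.
The 9 m³ tied up in paper rolls is better spent on auto components — total rises to 14381 (66 m³).

14381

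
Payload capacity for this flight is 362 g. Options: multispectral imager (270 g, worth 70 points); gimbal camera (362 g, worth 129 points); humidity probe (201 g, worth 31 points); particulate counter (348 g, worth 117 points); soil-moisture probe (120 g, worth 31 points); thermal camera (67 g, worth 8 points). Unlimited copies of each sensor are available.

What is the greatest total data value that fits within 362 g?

Density check — gimbal camera 0.36, particulate counter 0.34, multispectral imager 0.26 are the best per g.
Gimbal camera uses 362 of the 362 g and totals 129.

129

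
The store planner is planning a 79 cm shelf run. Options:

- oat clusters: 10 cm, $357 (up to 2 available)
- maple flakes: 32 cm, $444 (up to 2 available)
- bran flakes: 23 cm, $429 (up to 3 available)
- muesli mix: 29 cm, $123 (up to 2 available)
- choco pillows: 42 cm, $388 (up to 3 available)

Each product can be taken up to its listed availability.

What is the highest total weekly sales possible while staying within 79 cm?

1644

Greedy by ratio would take 2×oat clusters + 2×bran flakes: 66 cm used, total 1572.
The 10 cm tied up in oat clusters is better spent on bran flakes — total rises to 1644 (79 cm).
No other feasible combination exceeds 1644.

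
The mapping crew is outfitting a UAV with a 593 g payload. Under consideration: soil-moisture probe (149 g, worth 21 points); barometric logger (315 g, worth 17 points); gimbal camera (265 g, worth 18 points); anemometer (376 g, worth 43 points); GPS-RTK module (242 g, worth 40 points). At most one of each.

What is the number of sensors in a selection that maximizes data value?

2

Optimal total is 64.
soil-moisture probe + anemometer hits 64 at 525 g.
Every optimal selection uses 2 sensors.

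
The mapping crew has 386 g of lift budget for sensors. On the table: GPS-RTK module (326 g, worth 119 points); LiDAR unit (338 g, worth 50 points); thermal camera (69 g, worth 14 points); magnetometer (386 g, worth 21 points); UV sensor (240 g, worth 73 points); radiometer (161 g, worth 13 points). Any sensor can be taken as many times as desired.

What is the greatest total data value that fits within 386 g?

Density check — GPS-RTK module 0.37, UV sensor 0.30, thermal camera 0.20, LiDAR unit 0.15 are the best per g.
Taking GPS-RTK module: 326 g used, 119 in data value.
No other feasible combination exceeds 119.

119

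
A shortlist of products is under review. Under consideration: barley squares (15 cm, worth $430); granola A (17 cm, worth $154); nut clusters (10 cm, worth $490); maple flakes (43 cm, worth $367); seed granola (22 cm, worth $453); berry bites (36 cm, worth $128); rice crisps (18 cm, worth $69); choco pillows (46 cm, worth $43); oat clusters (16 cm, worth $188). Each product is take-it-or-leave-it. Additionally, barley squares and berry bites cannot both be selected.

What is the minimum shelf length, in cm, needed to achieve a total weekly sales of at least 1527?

Look for the lowest-shelf combination reaching 1527.
barley squares + nut clusters + seed granola + oat clusters reaches 1561 using 63 cm.
Below 63 cm the best achievable stays under 1527.

63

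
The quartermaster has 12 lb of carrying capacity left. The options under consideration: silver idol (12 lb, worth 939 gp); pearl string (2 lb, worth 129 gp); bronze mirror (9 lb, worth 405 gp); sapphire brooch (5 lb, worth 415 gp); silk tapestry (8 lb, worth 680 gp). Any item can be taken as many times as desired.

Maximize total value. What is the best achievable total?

959

Greedy by ratio would take 2×pearl string + silk tapestry: 12 lb used, total 938.
Replace pearl string and silk tapestry with 2×sapphire brooch: the trade gains 21 net, giving 959 at 12 lb.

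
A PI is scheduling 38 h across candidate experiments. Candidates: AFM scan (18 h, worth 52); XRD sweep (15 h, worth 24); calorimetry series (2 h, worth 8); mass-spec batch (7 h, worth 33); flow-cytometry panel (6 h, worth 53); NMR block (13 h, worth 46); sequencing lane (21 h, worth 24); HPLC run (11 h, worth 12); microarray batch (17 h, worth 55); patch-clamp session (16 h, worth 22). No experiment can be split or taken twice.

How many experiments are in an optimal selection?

4

The maximum expected citations within 38 h is 162.
One optimal bundle: calorimetry series + flow-cytometry panel + NMR block + microarray batch (38 h).
Every optimal selection uses 4 experiments.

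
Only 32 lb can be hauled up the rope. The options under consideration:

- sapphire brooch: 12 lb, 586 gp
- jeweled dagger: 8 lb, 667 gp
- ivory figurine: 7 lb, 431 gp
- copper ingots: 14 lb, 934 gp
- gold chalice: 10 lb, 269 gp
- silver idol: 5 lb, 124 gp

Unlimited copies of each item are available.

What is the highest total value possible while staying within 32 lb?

By value per lb: jeweled dagger 83.38, copper ingots 66.71, ivory figurine 61.57 lead.
Best packing: 4×jeweled dagger — 32 lb, 2668 total.

2668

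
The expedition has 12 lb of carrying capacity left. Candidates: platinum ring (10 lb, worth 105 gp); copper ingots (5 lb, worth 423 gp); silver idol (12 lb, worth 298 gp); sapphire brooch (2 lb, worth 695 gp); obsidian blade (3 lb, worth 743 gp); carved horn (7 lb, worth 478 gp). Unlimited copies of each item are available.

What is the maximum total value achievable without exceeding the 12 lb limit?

The ratio ordering already packs tightly: 6×sapphire brooch, 12 lb, 4170.
No other feasible combination exceeds 4170.

4170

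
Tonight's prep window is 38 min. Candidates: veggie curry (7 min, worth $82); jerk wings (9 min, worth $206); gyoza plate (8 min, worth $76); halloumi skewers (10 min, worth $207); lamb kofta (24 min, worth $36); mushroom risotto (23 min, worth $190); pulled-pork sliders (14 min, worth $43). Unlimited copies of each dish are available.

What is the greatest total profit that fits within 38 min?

826

A density-first pass picks 4×jerk wings — 824 at 36 min.
The 18 min tied up in 2×jerk wings is better spent on 2×halloumi skewers — total rises to 826 (38 min).
No other feasible combination exceeds 826.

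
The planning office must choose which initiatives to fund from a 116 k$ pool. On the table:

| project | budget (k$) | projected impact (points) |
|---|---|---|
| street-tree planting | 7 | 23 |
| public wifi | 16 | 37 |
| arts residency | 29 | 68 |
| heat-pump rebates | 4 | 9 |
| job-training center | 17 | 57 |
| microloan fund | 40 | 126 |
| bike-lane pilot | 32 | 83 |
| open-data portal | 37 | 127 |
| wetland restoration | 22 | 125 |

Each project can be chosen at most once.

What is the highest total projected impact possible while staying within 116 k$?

435

Greedy by ratio would take street-tree planting + job-training center + bike-lane pilot + open-data portal + wetland restoration: 115 k$ used, total 415.
Dropping street-tree planting and bike-lane pilot frees 39 k$; slotting in microloan fund (40 k$) lifts the total to 435 at 116 k$.
That's the maximum — no swap from here does better than 435.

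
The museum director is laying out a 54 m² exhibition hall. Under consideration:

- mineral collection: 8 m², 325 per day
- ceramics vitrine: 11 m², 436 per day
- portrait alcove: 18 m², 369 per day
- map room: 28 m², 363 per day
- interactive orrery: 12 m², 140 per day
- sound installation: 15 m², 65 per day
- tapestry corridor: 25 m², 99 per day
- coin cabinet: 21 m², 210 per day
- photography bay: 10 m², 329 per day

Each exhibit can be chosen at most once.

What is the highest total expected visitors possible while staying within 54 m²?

1459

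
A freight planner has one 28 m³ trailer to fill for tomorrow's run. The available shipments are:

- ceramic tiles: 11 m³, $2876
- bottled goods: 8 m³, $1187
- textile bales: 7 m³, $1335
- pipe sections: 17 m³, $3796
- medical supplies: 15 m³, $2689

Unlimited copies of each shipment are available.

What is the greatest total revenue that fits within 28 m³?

6672

Greedy by ratio would take 2×ceramic tiles: 22 m³ used, total 5752.
Dropping ceramic tiles frees 11 m³; slotting in pipe sections (17 m³) lifts the total to 6672 at 28 m³.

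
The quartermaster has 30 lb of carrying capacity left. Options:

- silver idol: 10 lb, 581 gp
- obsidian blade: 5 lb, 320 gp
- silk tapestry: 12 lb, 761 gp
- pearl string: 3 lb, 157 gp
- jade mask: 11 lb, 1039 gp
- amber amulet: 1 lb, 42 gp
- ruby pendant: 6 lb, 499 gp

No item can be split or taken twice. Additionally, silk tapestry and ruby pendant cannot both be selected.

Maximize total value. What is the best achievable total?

2276

Density check — jade mask 94.45, ruby pendant 83.17, obsidian blade 64.00 are the best per lb.
Taking the top-ratio items first gives obsidian blade + pearl string + jade mask + amber amulet + ruby pendant for 2057 (26 lb).
The 6 lb tied up in obsidian blade and amber amulet is better spent on silver idol — total rises to 2276 (30 lb).
Next best is obsidian blade + silk tapestry + jade mask + amber amulet at 2162 (29 lb) — short by 114.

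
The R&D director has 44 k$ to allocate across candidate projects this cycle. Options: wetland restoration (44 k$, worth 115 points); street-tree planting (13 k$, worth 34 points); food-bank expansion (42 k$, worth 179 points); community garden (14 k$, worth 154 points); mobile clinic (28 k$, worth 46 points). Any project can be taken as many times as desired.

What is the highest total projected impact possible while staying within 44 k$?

462

Best packing: 3×community garden — 42 k$, 462 total.
No other feasible combination exceeds 462.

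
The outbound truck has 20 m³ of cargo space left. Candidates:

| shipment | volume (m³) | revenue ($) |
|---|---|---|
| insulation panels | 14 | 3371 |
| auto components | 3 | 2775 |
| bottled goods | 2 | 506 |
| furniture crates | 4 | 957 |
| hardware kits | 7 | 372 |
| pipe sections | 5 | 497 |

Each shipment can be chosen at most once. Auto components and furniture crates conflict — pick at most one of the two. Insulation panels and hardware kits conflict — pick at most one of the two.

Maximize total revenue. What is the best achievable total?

Taking insulation panels + auto components + bottled goods: 19 m³ used, 6652 in revenue.

6652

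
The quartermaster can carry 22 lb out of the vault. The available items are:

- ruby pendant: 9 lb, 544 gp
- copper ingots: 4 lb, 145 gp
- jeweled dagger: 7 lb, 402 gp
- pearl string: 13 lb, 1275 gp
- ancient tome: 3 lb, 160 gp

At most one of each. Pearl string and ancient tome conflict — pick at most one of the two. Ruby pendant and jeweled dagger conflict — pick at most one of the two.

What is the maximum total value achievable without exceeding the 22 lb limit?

1819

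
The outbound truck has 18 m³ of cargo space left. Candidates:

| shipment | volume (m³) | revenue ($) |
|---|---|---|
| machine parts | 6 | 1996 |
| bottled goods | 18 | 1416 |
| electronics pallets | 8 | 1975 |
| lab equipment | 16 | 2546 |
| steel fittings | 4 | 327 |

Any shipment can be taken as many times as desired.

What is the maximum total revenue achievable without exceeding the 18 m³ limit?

5988

Density check — machine parts 332.67, electronics pallets 246.88, lab equipment 159.12 are the best per m³.
Best packing: 3×machine parts — 18 m³, 5988 total.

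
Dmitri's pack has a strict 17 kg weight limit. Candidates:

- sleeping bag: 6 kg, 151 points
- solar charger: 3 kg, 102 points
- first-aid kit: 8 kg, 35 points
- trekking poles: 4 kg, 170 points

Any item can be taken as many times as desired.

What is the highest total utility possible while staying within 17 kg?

680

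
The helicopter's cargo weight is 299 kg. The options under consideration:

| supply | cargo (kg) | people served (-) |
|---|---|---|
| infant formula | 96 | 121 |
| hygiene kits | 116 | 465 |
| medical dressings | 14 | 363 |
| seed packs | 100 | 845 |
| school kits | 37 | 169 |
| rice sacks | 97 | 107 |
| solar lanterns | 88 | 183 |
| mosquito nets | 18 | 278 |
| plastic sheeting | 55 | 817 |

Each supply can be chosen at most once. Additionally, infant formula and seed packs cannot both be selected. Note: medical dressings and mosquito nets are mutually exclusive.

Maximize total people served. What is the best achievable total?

Ranking by ratio (people served/kg): medical dressings 25.93, mosquito nets 15.44, plastic sheeting 14.85, seed packs 8.45.
Taking hygiene kits + medical dressings + seed packs + plastic sheeting: 285 kg used, 2490 in people served.
Nothing else feasible within 299 kg beats 2490.

2490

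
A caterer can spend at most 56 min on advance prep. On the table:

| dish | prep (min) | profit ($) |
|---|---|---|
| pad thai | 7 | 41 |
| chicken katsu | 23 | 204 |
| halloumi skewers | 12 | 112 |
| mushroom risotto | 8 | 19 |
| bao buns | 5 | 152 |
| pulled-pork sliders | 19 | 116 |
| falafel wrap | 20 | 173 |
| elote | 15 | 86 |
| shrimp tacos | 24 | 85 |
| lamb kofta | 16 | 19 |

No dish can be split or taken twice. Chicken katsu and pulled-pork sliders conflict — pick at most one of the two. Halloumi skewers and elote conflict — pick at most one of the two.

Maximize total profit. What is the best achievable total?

570

By profit per min: bao buns 30.40, halloumi skewers 9.33, chicken katsu 8.87 lead.
Taking the top-ratio dishes first gives pad thai + chicken katsu + halloumi skewers + mushroom risotto + bao buns for 528 (55 min).
Dropping halloumi skewers and mushroom risotto frees 20 min; slotting in falafel wrap (20 min) lifts the total to 570 at 55 min.
The closest alternative, halloumi skewers + bao buns + pulled-pork sliders + falafel wrap, reaches only 553.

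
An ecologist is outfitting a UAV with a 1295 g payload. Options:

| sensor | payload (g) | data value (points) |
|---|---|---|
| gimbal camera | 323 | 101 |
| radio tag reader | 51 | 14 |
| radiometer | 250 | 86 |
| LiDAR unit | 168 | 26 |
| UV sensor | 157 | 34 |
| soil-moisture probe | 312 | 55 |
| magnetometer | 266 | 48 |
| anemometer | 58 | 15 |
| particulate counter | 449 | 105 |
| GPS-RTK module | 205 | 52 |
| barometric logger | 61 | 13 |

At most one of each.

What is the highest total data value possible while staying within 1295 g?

359

A density-first pass picks gimbal camera + radio tag reader + radiometer + LiDAR unit + UV sensor + anemometer + GPS-RTK module + barometric logger — 341 at 1273 g.
A better packing is gimbal camera + radiometer + anemometer + particulate counter + GPS-RTK module: 1285 g, total 359.
Every other selection either busts 1295 g or fails to beat 359.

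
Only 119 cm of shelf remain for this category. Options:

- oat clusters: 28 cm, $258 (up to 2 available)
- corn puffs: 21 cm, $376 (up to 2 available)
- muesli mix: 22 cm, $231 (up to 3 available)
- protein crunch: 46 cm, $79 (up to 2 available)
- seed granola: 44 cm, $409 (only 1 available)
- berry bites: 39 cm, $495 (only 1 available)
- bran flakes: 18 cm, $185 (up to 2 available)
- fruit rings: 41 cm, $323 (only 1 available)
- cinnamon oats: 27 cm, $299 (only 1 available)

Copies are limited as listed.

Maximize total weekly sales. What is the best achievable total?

1617

Greedy by ratio would take 2×corn puffs + berry bites + cinnamon oats: 108 cm used, total 1546.
Dropping cinnamon oats frees 27 cm; slotting in 2×bran flakes (36 cm) lifts the total to 1617 at 117 cm.
Nothing else within 119 cm beats 1617.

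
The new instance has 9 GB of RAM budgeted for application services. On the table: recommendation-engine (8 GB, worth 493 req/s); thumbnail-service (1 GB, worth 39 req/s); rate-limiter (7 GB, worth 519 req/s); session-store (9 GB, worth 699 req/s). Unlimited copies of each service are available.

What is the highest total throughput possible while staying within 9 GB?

699

Best packing: session-store — 9 GB, 699 total.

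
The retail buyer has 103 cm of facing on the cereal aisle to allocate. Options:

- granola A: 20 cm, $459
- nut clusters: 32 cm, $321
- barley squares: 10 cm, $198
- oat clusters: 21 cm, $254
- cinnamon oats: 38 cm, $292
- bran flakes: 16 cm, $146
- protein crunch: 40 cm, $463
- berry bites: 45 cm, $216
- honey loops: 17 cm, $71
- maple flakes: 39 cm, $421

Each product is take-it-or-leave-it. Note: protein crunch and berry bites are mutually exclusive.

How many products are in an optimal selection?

The maximum weekly sales within 103 cm is 1441.
For example granola A + nut clusters + barley squares + protein crunch achieves it, using 102 cm.
All optima have 4 products.

4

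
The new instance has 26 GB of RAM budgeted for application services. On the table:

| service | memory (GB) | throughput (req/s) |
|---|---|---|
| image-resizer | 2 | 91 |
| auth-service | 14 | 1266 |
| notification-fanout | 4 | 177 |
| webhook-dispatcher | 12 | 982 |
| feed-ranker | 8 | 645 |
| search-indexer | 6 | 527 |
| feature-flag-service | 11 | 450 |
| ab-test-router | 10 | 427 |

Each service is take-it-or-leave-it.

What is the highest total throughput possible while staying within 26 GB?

2248

Greedy by ratio would take image-resizer + auth-service + notification-fanout + search-indexer: 26 GB used, total 2061.
Dropping image-resizer and notification-fanout and search-indexer frees 12 GB; slotting in webhook-dispatcher (12 GB) lifts the total to 2248 at 26 GB.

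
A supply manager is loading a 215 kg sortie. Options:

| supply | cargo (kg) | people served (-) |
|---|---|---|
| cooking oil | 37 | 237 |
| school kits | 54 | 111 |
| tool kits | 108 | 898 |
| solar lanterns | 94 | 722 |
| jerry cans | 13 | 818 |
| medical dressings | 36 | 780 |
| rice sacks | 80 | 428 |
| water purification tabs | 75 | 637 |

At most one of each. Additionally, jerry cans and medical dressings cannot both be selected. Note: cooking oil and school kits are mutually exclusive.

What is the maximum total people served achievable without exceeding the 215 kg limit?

2438

Best packing: tool kits + solar lanterns + jerry cans — 215 kg, 2438 total.
Next best is tool kits + jerry cans + water purification tabs at 2353 (196 kg) — short by 85.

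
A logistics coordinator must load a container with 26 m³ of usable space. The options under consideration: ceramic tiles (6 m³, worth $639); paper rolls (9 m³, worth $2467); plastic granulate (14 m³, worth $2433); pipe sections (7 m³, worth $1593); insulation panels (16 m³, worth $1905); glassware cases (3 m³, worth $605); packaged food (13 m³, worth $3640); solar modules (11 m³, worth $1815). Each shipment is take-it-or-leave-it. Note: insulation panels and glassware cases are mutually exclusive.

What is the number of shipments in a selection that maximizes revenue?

3

Best achievable revenue is 6712.
One optimal bundle: paper rolls + glassware cases + packaged food (25 m³).
Every optimal selection uses 3 shipments.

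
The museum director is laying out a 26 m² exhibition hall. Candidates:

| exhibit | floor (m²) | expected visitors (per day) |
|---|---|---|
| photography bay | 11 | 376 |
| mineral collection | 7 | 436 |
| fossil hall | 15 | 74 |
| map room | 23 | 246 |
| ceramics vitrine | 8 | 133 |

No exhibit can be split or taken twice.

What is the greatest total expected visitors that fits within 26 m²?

945

Best packing: photography bay + mineral collection + ceramics vitrine — 26 m², 945 total.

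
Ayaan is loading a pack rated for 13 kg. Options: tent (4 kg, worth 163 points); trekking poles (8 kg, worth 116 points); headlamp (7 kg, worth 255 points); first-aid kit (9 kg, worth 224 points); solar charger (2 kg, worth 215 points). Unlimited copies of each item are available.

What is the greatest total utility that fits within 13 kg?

Taking 6×solar charger: 12 kg used, 1290 in utility.
No other feasible combination exceeds 1290.

1290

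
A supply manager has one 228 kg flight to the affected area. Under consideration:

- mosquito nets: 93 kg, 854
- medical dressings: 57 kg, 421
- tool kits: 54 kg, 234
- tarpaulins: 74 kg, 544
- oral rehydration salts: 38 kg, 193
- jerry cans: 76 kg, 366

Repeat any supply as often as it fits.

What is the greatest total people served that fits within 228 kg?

Taking 2×mosquito nets + oral rehydration salts: 224 kg used, 1901 in people served.

1901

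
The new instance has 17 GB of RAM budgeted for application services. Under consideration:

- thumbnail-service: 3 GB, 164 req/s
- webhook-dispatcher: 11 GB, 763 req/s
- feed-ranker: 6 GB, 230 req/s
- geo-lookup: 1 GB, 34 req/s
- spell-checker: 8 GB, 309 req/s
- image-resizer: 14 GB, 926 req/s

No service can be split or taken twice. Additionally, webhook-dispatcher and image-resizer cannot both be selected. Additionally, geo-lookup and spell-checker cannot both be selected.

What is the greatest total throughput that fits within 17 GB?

1090

Taking the top-ratio services first gives thumbnail-service + webhook-dispatcher + geo-lookup for 961 (15 GB).
The 12 GB tied up in webhook-dispatcher and geo-lookup is better spent on image-resizer — total rises to 1090 (17 GB).
No other feasible combination exceeds 1090.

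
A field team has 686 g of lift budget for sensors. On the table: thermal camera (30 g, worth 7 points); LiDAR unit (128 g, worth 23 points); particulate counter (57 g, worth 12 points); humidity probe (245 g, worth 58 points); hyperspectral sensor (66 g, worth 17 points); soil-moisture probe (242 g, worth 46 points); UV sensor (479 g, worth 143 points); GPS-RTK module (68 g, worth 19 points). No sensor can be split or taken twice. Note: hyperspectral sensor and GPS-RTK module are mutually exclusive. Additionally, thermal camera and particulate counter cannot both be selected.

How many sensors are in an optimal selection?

3

The maximum data value within 686 g is 185.
For example LiDAR unit + UV sensor + GPS-RTK module achieves it, using 675 g.
All optima have 3 sensors.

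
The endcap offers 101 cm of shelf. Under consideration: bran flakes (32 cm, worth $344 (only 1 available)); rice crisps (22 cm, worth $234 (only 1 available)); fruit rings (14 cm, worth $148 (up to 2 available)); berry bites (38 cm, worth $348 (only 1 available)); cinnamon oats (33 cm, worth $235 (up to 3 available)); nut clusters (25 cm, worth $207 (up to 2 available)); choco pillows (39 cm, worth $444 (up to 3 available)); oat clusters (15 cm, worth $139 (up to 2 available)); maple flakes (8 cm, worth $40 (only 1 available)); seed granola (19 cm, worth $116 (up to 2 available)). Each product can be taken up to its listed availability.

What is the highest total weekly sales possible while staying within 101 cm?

Taking rice crisps + 2×choco pillows: 100 cm used, 1122 in weekly sales.
That's the maximum — no swap from here does better than 1122.

1122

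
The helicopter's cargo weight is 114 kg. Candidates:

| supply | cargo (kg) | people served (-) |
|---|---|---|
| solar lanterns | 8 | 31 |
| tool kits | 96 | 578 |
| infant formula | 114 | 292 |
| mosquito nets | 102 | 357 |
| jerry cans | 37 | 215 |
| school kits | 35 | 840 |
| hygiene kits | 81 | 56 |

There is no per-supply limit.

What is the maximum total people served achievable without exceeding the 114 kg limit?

2551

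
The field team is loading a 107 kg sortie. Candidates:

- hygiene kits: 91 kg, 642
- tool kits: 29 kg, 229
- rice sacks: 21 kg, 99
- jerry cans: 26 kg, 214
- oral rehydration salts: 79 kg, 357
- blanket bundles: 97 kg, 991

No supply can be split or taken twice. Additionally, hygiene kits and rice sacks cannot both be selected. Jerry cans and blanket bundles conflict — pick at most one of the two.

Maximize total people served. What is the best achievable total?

991

The ratio ordering already packs tightly: blanket bundles, 97 kg, 991.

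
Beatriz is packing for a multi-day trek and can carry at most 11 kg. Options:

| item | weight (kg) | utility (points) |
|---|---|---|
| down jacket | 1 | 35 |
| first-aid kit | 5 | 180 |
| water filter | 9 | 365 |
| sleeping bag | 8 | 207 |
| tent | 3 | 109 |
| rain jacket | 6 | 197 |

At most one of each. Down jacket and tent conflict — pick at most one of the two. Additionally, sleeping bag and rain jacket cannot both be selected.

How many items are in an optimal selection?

The maximum utility within 11 kg is 400.
One optimal bundle: down jacket + water filter (10 kg).
Every optimal selection uses 2 items.

2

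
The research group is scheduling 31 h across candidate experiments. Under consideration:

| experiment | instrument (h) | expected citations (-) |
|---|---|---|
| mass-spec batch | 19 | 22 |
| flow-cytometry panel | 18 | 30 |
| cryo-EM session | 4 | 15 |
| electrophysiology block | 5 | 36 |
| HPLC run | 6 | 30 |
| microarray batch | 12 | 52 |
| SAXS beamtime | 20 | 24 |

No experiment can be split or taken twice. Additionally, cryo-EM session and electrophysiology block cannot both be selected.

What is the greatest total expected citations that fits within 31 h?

118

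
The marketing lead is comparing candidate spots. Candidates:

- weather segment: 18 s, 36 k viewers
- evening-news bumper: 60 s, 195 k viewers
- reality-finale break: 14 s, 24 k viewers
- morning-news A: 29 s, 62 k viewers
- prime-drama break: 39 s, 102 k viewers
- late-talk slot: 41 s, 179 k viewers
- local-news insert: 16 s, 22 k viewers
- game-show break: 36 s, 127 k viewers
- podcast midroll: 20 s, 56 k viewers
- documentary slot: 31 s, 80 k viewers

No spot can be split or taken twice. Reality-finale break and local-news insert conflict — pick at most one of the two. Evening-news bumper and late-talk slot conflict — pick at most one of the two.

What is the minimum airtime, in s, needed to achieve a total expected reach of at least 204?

59

Look for the lowest-airtime combination reaching 204.
weather segment + late-talk slot: 215 expected reach at 59 s.
No combination under 59 s hits 204.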